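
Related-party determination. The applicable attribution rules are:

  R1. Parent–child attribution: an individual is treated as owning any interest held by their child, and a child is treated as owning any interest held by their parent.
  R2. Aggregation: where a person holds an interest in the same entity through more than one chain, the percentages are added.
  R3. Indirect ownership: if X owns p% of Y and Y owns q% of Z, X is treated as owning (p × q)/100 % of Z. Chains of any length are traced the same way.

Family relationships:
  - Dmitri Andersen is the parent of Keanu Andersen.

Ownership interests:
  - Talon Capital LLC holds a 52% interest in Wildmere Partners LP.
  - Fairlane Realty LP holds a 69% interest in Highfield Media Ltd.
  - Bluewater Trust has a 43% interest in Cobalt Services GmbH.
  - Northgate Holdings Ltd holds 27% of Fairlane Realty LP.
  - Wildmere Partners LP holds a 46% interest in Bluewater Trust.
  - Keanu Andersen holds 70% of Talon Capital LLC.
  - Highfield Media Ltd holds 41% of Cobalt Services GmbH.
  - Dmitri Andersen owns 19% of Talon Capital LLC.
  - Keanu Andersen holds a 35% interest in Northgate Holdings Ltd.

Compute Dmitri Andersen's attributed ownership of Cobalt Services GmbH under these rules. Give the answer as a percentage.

11.827589%

By parent–child attribution (R1), Dmitri Andersen is treated as also owning Keanu Andersen's interest in Talon Capital LLC, giving 19% + 70% = 89%.
By parent–child attribution (R1), Dmitri Andersen is treated as owning Keanu Andersen's 35% interest in Northgate Holdings Ltd.
Chain via Talon Capital LLC → Wildmere Partners LP → Bluewater Trust (R3): 89% × 52% × 46% × 43% = 9.154184% of Cobalt Services GmbH.
Chain via Northgate Holdings Ltd → Fairlane Realty LP → Highfield Media Ltd (R3): 35% × 27% × 69% × 41% = 2.673405% of Cobalt Services GmbH.
Aggregating (R2): 9.154184% + 2.673405% = 11.827589%.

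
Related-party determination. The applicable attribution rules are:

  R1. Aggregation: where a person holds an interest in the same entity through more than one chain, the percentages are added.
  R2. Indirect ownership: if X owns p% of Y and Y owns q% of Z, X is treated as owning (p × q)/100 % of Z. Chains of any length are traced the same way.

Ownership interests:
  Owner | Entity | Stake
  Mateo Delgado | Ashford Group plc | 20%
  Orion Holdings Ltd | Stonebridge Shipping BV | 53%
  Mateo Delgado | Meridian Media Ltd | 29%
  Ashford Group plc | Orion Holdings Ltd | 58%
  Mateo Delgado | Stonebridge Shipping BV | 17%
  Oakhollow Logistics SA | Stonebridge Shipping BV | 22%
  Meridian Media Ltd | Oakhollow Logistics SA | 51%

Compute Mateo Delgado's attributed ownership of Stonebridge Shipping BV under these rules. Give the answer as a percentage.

26.4018%

Chain via Ashford Group plc → Orion Holdings Ltd (R2): 20% × 58% × 53% = 6.148% of Stonebridge Shipping BV.
Chain via Meridian Media Ltd → Oakhollow Logistics SA (R2): 29% × 51% × 22% = 3.2538% of Stonebridge Shipping BV.
Direct interest in Stonebridge Shipping BV: 17%.
Aggregating (R1): 6.148% + 3.2538% + 17% = 26.4018%.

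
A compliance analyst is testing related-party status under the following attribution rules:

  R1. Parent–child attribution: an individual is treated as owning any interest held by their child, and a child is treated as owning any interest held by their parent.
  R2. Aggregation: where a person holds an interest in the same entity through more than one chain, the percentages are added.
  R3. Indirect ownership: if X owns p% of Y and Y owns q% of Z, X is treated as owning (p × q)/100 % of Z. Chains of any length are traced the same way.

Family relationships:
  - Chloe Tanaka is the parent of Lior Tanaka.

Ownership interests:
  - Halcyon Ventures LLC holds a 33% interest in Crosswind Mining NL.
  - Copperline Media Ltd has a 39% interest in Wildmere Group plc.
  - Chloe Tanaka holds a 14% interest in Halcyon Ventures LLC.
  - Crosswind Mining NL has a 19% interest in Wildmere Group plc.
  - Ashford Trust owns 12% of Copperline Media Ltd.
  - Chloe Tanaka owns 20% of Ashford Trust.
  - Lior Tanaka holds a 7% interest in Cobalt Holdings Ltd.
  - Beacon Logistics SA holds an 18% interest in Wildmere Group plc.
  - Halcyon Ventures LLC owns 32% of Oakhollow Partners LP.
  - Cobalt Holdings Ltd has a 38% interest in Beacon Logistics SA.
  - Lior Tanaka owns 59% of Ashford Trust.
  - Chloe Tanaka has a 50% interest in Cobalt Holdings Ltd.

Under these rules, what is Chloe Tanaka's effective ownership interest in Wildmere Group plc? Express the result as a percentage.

By parent–child attribution (R1), Chloe Tanaka is treated as also owning Lior Tanaka's interest in Cobalt Holdings Ltd, giving 50% + 7% = 57%.
By parent–child attribution (R1), Chloe Tanaka is treated as also owning Lior Tanaka's interest in Ashford Trust, giving 20% + 59% = 79%.
Chain via Cobalt Holdings Ltd → Beacon Logistics SA (R3): 57% × 38% × 18% = 3.8988% of Wildmere Group plc.
Chain via Halcyon Ventures LLC → Crosswind Mining NL (R3): 14% × 33% × 19% = 0.8778% of Wildmere Group plc.
Chain via Ashford Trust → Copperline Media Ltd (R3): 79% × 12% × 39% = 3.6972% of Wildmere Group plc.
Aggregating (R2): 3.8988% + 0.8778% + 3.6972% = 8.4738%.

8.4738%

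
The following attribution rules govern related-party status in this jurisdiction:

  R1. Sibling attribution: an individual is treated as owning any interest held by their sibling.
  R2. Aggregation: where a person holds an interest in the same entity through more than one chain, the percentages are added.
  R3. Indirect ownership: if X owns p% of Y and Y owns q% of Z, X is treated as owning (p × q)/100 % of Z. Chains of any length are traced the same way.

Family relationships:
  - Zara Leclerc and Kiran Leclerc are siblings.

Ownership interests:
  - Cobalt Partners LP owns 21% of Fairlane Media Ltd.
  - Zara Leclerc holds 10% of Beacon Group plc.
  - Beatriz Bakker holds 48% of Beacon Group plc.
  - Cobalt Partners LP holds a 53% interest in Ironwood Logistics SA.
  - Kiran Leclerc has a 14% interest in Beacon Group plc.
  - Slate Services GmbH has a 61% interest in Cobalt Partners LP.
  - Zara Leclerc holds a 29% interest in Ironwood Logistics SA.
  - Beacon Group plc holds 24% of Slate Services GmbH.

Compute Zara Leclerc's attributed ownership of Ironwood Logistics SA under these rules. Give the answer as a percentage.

By sibling attribution (R1), Zara Leclerc is treated as also owning Kiran Leclerc's interest in Beacon Group plc, giving 10% + 14% = 24%.
Chain via Beacon Group plc → Slate Services GmbH → Cobalt Partners LP (R3): 24% × 24% × 61% × 53% = 1.862208% of Ironwood Logistics SA.
Direct interest in Ironwood Logistics SA: 29%.
Aggregating (R2): 1.862208% + 29% = 30.862208%.

30.862208%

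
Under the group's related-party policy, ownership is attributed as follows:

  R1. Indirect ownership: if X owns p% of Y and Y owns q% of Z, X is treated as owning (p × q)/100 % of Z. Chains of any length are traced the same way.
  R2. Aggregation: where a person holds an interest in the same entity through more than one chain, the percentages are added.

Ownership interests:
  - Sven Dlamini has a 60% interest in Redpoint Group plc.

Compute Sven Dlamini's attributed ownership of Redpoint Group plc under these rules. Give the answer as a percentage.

60%

Direct interest in Redpoint Group plc: 60%.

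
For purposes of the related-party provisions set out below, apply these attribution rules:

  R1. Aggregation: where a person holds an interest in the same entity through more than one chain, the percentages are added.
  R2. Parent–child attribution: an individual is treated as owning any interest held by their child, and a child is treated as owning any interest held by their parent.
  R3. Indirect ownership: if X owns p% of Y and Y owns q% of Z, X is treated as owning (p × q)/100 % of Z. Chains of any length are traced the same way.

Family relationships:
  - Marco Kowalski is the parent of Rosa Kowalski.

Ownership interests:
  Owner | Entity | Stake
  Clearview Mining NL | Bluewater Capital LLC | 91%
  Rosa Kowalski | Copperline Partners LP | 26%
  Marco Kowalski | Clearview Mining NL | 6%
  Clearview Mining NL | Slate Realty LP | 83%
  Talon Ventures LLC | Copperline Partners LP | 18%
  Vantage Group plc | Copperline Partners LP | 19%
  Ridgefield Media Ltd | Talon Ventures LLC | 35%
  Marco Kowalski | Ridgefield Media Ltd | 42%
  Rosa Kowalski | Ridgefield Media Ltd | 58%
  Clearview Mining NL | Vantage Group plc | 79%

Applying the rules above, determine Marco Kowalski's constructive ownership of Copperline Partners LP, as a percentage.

By parent–child attribution (R2), Marco Kowalski is treated as also owning Rosa Kowalski's interest in Ridgefield Media Ltd, giving 42% + 58% = 100%.
By parent–child attribution (R2), Marco Kowalski is treated as owning Rosa Kowalski's 26% interest in Copperline Partners LP.
Chain via Ridgefield Media Ltd → Talon Ventures LLC (R3): 100% × 35% × 18% = 6.3% of Copperline Partners LP.
Chain via Clearview Mining NL → Vantage Group plc (R3): 6% × 79% × 19% = 0.9006% of Copperline Partners LP.
Direct interest in Copperline Partners LP: 26%.
Aggregating (R1): 6.3% + 0.9006% + 26% = 33.2006%.

33.2006%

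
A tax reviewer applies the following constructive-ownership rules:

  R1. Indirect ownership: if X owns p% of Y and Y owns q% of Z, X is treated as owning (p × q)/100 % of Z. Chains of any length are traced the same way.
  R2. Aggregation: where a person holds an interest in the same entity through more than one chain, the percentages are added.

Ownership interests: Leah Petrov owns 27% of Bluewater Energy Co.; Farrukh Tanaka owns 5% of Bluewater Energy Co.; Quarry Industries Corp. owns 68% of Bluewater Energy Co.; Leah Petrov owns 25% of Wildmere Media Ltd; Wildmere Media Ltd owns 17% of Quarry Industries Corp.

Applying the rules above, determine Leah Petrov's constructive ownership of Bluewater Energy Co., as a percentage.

29.89%

Chain via Wildmere Media Ltd → Quarry Industries Corp. (R1): 25% × 17% × 68% = 2.89% of Bluewater Energy Co.
Direct interest in Bluewater Energy Co: 27%.
Aggregating (R2): 2.89% + 27% = 29.89%.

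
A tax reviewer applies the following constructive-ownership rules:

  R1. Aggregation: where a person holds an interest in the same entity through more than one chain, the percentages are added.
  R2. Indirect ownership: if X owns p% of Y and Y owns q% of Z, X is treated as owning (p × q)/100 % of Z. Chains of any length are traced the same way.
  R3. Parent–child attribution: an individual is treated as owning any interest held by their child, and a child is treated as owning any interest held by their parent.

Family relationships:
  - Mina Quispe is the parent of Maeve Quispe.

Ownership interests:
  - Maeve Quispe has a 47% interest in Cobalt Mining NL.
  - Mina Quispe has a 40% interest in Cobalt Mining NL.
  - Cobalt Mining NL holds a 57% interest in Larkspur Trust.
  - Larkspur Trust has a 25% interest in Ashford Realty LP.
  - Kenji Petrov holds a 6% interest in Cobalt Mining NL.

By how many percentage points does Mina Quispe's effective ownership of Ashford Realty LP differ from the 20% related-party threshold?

7.6025

By parent–child attribution (R3), Mina Quispe is treated as also owning Maeve Quispe's interest in Cobalt Mining NL, giving 40% + 47% = 87%.
Chain via Cobalt Mining NL → Larkspur Trust (R2): 87% × 57% × 25% = 12.3975% of Ashford Realty LP.
12.3975% falls short of the 20% threshold by 7.6025 percentage points.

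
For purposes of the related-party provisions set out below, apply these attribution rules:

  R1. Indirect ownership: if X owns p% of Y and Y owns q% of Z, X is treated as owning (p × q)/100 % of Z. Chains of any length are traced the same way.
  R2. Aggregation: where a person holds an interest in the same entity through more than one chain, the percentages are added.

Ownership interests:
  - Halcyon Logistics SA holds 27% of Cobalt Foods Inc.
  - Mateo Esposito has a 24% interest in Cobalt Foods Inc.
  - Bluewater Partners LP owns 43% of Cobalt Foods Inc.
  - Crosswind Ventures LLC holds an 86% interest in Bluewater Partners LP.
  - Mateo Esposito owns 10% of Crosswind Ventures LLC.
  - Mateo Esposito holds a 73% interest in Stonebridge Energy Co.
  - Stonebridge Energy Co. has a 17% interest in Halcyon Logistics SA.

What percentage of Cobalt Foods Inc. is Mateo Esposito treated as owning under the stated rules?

31.0487%

Chain via Crosswind Ventures LLC → Bluewater Partners LP (R1): 10% × 86% × 43% = 3.698% of Cobalt Foods Inc.
Chain via Stonebridge Energy Co. → Halcyon Logistics SA (R1): 73% × 17% × 27% = 3.3507% of Cobalt Foods Inc.
Direct interest in Cobalt Foods Inc: 24%.
Aggregating (R2): 3.698% + 3.3507% + 24% = 31.0487%.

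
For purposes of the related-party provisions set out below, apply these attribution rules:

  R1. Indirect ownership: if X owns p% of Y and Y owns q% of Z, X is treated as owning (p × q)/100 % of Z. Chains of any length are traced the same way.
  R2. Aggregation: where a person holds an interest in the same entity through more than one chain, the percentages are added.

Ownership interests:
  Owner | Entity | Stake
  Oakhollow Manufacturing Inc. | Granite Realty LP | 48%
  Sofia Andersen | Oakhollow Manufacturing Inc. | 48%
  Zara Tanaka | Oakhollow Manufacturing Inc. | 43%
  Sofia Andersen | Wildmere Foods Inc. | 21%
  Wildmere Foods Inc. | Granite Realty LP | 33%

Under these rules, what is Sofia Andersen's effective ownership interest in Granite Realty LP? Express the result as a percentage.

Chain via Oakhollow Manufacturing Inc. (R1): 48% × 48% = 23.04% of Granite Realty LP.
Chain via Wildmere Foods Inc. (R1): 21% × 33% = 6.93% of Granite Realty LP.
Aggregating (R2): 23.04% + 6.93% = 29.97%.

29.97%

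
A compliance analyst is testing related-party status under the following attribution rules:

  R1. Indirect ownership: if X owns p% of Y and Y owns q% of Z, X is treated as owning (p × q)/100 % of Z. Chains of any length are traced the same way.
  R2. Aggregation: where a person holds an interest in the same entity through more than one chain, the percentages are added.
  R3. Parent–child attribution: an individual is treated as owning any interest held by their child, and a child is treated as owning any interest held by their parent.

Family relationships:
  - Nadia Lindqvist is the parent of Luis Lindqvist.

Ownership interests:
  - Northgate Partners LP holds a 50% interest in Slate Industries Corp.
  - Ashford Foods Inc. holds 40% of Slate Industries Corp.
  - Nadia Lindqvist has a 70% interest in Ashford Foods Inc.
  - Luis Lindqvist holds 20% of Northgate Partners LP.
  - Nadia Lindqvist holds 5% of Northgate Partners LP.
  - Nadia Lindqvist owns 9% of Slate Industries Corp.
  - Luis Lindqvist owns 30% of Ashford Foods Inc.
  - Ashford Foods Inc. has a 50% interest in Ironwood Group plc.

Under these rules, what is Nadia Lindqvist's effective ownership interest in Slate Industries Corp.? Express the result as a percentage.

By parent–child attribution (R3), Nadia Lindqvist is treated as also owning Luis Lindqvist's interest in Northgate Partners LP, giving 5% + 20% = 25%.
By parent–child attribution (R3), Nadia Lindqvist is treated as also owning Luis Lindqvist's interest in Ashford Foods Inc, giving 70% + 30% = 100%.
Chain via Northgate Partners LP (R1): 25% × 50% = 12.5% of Slate Industries Corp.
Chain via Ashford Foods Inc. (R1): 100% × 40% = 40% of Slate Industries Corp.
Direct interest in Slate Industries Corp: 9%.
Aggregating (R2): 12.5% + 40% + 9% = 61.5%.

61.5%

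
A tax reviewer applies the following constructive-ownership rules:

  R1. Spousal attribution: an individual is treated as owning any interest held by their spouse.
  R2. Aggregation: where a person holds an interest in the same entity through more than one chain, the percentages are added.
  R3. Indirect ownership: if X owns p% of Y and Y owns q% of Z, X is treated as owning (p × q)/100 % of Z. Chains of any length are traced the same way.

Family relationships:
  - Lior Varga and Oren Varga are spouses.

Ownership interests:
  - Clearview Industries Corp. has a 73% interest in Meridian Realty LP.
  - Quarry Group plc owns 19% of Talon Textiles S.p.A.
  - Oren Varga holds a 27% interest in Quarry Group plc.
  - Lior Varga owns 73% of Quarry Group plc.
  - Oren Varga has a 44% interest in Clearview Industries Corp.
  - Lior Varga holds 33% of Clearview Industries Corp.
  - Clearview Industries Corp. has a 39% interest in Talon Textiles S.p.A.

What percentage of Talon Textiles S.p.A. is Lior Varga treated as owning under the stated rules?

By spousal attribution (R1), Lior Varga is treated as also owning Oren Varga's interest in Clearview Industries Corp, giving 33% + 44% = 77%.
By spousal attribution (R1), Lior Varga is treated as also owning Oren Varga's interest in Quarry Group plc, giving 73% + 27% = 100%.
Chain via Clearview Industries Corp. (R3): 77% × 39% = 30.03% of Talon Textiles S.p.A.
Chain via Quarry Group plc (R3): 100% × 19% = 19% of Talon Textiles S.p.A.
Aggregating (R2): 30.03% + 19% = 49.03%.

49.03%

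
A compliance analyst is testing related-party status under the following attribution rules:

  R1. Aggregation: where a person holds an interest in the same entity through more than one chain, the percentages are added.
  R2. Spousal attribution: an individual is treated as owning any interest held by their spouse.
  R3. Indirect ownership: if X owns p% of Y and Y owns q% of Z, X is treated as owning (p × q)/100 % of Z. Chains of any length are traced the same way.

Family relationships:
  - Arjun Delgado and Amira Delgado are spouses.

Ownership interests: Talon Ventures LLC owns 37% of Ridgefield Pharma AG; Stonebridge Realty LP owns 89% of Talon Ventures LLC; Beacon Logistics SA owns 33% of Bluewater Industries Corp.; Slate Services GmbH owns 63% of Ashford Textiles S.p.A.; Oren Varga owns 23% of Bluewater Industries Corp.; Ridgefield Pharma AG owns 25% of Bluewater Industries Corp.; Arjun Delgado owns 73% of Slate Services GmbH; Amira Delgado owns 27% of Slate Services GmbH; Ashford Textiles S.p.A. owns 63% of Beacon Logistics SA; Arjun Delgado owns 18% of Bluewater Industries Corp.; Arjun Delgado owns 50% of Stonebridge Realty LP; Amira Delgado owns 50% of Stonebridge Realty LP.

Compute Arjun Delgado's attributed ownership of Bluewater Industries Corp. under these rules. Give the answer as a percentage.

By spousal attribution (R2), Arjun Delgado is treated as also owning Amira Delgado's interest in Slate Services GmbH, giving 73% + 27% = 100%.
By spousal attribution (R2), Arjun Delgado is treated as also owning Amira Delgado's interest in Stonebridge Realty LP, giving 50% + 50% = 100%.
Chain via Slate Services GmbH → Ashford Textiles S.p.A. → Beacon Logistics SA (R3): 100% × 63% × 63% × 33% = 13.0977% of Bluewater Industries Corp.
Chain via Stonebridge Realty LP → Talon Ventures LLC → Ridgefield Pharma AG (R3): 100% × 89% × 37% × 25% = 8.2325% of Bluewater Industries Corp.
Direct interest in Bluewater Industries Corp: 18%.
Aggregating (R1): 13.0977% + 8.2325% + 18% = 39.3302%.

39.3302%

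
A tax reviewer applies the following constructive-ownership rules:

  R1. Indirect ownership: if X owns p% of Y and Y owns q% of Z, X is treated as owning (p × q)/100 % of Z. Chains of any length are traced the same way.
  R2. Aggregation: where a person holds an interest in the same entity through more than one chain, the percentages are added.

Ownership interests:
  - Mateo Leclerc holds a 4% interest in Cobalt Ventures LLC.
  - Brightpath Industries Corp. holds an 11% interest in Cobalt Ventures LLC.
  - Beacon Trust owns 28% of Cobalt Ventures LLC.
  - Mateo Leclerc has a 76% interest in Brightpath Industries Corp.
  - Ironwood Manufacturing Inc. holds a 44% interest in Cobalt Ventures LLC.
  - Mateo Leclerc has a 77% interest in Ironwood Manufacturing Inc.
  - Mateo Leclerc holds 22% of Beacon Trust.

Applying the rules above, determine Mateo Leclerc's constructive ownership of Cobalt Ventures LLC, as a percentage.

52.4%

Chain via Brightpath Industries Corp. (R1): 76% × 11% = 8.36% of Cobalt Ventures LLC.
Chain via Beacon Trust (R1): 22% × 28% = 6.16% of Cobalt Ventures LLC.
Chain via Ironwood Manufacturing Inc. (R1): 77% × 44% = 33.88% of Cobalt Ventures LLC.
Direct interest in Cobalt Ventures LLC: 4%.
Aggregating (R2): 8.36% + 6.16% + 33.88% + 4% = 52.4%.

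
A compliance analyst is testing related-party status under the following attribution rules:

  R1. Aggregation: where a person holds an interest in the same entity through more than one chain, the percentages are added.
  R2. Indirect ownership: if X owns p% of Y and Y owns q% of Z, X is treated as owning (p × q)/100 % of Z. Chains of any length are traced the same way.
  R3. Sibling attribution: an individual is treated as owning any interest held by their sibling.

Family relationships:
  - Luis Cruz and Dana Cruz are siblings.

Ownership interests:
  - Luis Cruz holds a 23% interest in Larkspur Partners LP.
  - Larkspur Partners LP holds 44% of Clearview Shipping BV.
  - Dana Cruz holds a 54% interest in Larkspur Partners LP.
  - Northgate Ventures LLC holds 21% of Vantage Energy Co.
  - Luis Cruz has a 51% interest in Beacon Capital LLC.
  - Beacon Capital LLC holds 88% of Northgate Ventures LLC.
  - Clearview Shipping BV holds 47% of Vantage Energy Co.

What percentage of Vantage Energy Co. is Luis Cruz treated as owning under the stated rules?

By sibling attribution (R3), Luis Cruz is treated as also owning Dana Cruz's interest in Larkspur Partners LP, giving 23% + 54% = 77%.
Chain via Beacon Capital LLC → Northgate Ventures LLC (R2): 51% × 88% × 21% = 9.4248% of Vantage Energy Co.
Chain via Larkspur Partners LP → Clearview Shipping BV (R2): 77% × 44% × 47% = 15.9236% of Vantage Energy Co.
Aggregating (R1): 9.4248% + 15.9236% = 25.3484%.

25.3484%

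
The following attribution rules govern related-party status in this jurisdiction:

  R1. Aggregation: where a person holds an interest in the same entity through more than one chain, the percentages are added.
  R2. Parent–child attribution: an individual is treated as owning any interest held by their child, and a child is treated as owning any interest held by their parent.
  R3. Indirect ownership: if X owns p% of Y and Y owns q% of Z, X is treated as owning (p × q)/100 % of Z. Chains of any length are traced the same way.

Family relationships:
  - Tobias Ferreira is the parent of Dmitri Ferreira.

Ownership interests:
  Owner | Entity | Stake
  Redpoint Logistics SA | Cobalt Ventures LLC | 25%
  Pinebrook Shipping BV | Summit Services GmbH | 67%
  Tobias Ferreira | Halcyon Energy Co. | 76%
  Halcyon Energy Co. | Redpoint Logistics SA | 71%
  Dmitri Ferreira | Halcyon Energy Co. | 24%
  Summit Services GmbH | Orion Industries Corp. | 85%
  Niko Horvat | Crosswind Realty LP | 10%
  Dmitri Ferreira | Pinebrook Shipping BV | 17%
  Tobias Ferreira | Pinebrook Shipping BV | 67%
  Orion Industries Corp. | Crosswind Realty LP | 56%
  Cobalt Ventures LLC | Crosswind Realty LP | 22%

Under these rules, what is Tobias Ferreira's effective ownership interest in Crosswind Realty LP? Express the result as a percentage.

30.69428%

By parent–child attribution (R2), Tobias Ferreira is treated as also owning Dmitri Ferreira's interest in Halcyon Energy Co, giving 76% + 24% = 100%.
By parent–child attribution (R2), Tobias Ferreira is treated as also owning Dmitri Ferreira's interest in Pinebrook Shipping BV, giving 67% + 17% = 84%.
Chain via Halcyon Energy Co. → Redpoint Logistics SA → Cobalt Ventures LLC (R3): 100% × 71% × 25% × 22% = 3.905% of Crosswind Realty LP.
Chain via Pinebrook Shipping BV → Summit Services GmbH → Orion Industries Corp. (R3): 84% × 67% × 85% × 56% = 26.78928% of Crosswind Realty LP.
Aggregating (R1): 3.905% + 26.78928% = 30.69428%.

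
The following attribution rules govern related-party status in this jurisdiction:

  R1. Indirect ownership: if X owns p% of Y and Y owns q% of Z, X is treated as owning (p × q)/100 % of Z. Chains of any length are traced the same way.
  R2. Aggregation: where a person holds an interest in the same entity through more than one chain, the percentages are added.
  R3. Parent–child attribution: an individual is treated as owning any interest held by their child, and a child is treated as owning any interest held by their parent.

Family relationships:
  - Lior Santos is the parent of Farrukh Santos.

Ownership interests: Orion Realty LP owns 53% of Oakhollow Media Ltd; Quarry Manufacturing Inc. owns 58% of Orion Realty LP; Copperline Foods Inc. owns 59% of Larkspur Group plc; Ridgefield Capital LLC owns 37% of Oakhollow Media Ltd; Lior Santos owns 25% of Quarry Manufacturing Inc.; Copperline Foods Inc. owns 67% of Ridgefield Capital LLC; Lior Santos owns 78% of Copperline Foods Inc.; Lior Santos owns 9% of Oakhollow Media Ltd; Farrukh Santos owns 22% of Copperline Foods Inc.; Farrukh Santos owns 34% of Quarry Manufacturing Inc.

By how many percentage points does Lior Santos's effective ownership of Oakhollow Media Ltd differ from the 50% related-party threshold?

1.9266

By parent–child attribution (R3), Lior Santos is treated as also owning Farrukh Santos's interest in Copperline Foods Inc, giving 78% + 22% = 100%.
By parent–child attribution (R3), Lior Santos is treated as also owning Farrukh Santos's interest in Quarry Manufacturing Inc, giving 25% + 34% = 59%.
Chain via Copperline Foods Inc. → Ridgefield Capital LLC (R1): 100% × 67% × 37% = 24.79% of Oakhollow Media Ltd.
Chain via Quarry Manufacturing Inc. → Orion Realty LP (R1): 59% × 58% × 53% = 18.1366% of Oakhollow Media Ltd.
Direct interest in Oakhollow Media Ltd: 9%.
Aggregating (R2): 24.79% + 18.1366% + 9% = 51.9266%.
51.9266% exceeds the 50% threshold by 1.9266 percentage points.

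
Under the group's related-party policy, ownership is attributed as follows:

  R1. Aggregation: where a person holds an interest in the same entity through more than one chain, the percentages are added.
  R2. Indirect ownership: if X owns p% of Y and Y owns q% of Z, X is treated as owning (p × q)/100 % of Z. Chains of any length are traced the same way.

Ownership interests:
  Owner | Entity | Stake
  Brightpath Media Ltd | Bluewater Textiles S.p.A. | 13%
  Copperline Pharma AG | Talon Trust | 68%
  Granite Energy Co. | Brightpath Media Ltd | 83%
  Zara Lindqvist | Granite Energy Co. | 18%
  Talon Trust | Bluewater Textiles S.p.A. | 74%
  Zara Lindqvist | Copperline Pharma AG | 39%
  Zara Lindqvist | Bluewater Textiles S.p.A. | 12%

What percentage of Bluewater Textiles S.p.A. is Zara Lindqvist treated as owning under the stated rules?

Chain via Granite Energy Co. → Brightpath Media Ltd (R2): 18% × 83% × 13% = 1.9422% of Bluewater Textiles S.p.A.
Chain via Copperline Pharma AG → Talon Trust (R2): 39% × 68% × 74% = 19.6248% of Bluewater Textiles S.p.A.
Direct interest in Bluewater Textiles S.p.A: 12%.
Aggregating (R1): 1.9422% + 19.6248% + 12% = 33.567%.

33.567%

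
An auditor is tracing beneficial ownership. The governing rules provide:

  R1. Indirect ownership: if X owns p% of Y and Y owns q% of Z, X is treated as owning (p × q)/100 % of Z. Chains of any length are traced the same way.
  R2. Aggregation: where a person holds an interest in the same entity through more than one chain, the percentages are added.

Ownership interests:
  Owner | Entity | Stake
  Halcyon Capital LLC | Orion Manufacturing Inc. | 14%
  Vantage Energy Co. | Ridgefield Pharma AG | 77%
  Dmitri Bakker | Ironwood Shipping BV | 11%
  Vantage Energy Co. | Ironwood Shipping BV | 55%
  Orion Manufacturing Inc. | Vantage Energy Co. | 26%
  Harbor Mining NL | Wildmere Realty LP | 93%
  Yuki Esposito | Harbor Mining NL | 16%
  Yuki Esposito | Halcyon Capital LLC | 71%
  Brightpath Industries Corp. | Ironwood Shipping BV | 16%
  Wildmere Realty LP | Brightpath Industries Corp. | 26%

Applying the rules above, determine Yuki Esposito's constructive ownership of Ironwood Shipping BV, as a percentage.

2.040428%

Chain via Harbor Mining NL → Wildmere Realty LP → Brightpath Industries Corp. (R1): 16% × 93% × 26% × 16% = 0.619008% of Ironwood Shipping BV.
Chain via Halcyon Capital LLC → Orion Manufacturing Inc. → Vantage Energy Co. (R1): 71% × 14% × 26% × 55% = 1.42142% of Ironwood Shipping BV.
Aggregating (R2): 0.619008% + 1.42142% = 2.040428%.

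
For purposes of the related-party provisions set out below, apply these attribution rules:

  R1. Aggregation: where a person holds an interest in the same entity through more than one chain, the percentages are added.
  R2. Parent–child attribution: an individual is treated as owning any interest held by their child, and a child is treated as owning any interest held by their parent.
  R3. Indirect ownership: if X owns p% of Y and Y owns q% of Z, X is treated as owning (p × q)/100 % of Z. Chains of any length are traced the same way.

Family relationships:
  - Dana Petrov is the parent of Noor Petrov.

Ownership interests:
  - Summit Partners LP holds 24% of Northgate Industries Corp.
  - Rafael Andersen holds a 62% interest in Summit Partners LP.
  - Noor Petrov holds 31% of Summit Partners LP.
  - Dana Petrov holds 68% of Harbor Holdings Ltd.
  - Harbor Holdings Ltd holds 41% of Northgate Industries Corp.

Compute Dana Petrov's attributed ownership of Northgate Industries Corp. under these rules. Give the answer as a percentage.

By parent–child attribution (R2), Dana Petrov is treated as owning Noor Petrov's 31% interest in Summit Partners LP.
Chain via Harbor Holdings Ltd (R3): 68% × 41% = 27.88% of Northgate Industries Corp.
Chain via Summit Partners LP (R3): 31% × 24% = 7.44% of Northgate Industries Corp.
Aggregating (R1): 27.88% + 7.44% = 35.32%.

35.32%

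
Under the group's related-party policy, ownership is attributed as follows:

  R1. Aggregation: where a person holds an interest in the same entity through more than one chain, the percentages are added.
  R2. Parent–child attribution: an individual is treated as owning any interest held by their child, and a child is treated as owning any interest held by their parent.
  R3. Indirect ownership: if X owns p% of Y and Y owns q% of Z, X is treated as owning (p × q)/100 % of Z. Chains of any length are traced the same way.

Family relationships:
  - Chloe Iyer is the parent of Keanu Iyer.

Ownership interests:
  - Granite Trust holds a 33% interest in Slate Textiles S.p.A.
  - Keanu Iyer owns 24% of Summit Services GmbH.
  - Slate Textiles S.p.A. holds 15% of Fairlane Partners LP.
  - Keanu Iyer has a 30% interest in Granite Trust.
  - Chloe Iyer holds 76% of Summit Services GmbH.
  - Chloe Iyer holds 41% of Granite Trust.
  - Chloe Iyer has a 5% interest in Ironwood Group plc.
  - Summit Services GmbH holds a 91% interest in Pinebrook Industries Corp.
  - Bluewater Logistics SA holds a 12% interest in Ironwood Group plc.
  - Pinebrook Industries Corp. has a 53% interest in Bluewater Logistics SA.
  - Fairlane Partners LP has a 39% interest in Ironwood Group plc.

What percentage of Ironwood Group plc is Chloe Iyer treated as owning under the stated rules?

12.158255%

By parent–child attribution (R2), Chloe Iyer is treated as also owning Keanu Iyer's interest in Summit Services GmbH, giving 76% + 24% = 100%.
By parent–child attribution (R2), Chloe Iyer is treated as also owning Keanu Iyer's interest in Granite Trust, giving 41% + 30% = 71%.
Chain via Summit Services GmbH → Pinebrook Industries Corp. → Bluewater Logistics SA (R3): 100% × 91% × 53% × 12% = 5.7876% of Ironwood Group plc.
Chain via Granite Trust → Slate Textiles S.p.A. → Fairlane Partners LP (R3): 71% × 33% × 15% × 39% = 1.370655% of Ironwood Group plc.
Direct interest in Ironwood Group plc: 5%.
Aggregating (R1): 5.7876% + 1.370655% + 5% = 12.158255%.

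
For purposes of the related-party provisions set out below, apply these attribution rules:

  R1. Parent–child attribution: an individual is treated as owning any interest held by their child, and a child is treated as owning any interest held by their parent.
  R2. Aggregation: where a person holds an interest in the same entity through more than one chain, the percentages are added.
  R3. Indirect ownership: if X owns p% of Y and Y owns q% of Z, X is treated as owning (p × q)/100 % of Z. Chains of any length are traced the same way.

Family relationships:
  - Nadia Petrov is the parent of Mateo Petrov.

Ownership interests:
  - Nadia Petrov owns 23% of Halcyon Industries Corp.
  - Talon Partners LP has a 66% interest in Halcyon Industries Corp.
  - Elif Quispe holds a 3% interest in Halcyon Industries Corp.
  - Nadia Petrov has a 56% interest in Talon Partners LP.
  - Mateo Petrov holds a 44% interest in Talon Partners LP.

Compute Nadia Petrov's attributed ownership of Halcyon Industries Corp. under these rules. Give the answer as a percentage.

By parent–child attribution (R1), Nadia Petrov is treated as also owning Mateo Petrov's interest in Talon Partners LP, giving 56% + 44% = 100%.
Chain via Talon Partners LP (R3): 100% × 66% = 66% of Halcyon Industries Corp.
Direct interest in Halcyon Industries Corp: 23%.
Aggregating (R2): 66% + 23% = 89%.

89%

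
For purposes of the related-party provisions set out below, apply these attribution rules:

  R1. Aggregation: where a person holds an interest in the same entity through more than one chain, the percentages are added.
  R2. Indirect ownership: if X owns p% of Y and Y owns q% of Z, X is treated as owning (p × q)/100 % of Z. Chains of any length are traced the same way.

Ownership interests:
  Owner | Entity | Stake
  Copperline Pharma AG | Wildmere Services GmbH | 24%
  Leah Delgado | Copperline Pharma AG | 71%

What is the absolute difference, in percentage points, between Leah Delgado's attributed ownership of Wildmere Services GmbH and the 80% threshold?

62.96

Chain via Copperline Pharma AG (R2): 71% × 24% = 17.04% of Wildmere Services GmbH.
17.04% falls short of the 80% threshold by 62.96 percentage points.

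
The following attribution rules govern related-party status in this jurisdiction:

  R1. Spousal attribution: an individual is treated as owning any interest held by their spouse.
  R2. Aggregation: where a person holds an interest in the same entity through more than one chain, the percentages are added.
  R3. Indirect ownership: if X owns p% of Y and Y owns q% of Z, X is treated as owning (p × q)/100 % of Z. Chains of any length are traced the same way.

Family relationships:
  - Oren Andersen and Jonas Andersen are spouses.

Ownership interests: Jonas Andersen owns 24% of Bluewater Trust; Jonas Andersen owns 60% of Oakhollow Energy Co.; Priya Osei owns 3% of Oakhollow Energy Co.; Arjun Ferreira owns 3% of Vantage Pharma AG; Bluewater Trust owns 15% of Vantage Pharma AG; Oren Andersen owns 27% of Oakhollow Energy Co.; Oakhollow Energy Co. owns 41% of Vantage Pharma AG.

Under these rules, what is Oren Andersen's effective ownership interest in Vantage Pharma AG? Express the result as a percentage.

39.27%

By spousal attribution (R1), Oren Andersen is treated as also owning Jonas Andersen's interest in Oakhollow Energy Co, giving 27% + 60% = 87%.
By spousal attribution (R1), Oren Andersen is treated as owning Jonas Andersen's 24% interest in Bluewater Trust.
Chain via Oakhollow Energy Co. (R3): 87% × 41% = 35.67% of Vantage Pharma AG.
Chain via Bluewater Trust (R3): 24% × 15% = 3.6% of Vantage Pharma AG.
Aggregating (R2): 35.67% + 3.6% = 39.27%.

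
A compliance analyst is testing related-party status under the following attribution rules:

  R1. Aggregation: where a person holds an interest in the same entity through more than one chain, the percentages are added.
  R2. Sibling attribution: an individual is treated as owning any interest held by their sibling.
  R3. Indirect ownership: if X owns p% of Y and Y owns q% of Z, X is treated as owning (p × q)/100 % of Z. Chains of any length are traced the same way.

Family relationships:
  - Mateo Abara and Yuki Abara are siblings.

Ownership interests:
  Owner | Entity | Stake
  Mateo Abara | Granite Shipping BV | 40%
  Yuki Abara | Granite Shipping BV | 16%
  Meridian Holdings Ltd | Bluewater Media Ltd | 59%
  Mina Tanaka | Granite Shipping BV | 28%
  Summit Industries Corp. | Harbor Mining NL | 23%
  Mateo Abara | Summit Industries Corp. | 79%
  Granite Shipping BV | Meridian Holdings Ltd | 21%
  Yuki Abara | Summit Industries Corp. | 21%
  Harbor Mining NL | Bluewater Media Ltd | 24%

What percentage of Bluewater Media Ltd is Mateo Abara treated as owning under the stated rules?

By sibling attribution (R2), Mateo Abara is treated as also owning Yuki Abara's interest in Summit Industries Corp, giving 79% + 21% = 100%.
By sibling attribution (R2), Mateo Abara is treated as also owning Yuki Abara's interest in Granite Shipping BV, giving 40% + 16% = 56%.
Chain via Summit Industries Corp. → Harbor Mining NL (R3): 100% × 23% × 24% = 5.52% of Bluewater Media Ltd.
Chain via Granite Shipping BV → Meridian Holdings Ltd (R3): 56% × 21% × 59% = 6.9384% of Bluewater Media Ltd.
Aggregating (R1): 5.52% + 6.9384% = 12.4584%.

12.4584%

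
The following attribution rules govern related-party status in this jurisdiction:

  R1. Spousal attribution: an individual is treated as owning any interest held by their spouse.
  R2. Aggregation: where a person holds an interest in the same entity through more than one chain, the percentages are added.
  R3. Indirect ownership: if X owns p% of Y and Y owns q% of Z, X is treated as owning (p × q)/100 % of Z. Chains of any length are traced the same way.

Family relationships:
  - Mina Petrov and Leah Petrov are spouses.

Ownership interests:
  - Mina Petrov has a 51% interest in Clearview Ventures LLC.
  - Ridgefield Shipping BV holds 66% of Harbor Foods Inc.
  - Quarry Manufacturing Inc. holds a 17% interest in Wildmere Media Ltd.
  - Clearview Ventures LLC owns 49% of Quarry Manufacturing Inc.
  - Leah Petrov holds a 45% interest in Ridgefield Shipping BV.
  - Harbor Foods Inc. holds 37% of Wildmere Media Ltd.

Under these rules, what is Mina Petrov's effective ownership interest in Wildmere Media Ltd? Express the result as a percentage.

By spousal attribution (R1), Mina Petrov is treated as owning Leah Petrov's 45% interest in Ridgefield Shipping BV.
Chain via Clearview Ventures LLC → Quarry Manufacturing Inc. (R3): 51% × 49% × 17% = 4.2483% of Wildmere Media Ltd.
Chain via Ridgefield Shipping BV → Harbor Foods Inc. (R3): 45% × 66% × 37% = 10.989% of Wildmere Media Ltd.
Aggregating (R2): 4.2483% + 10.989% = 15.2373%.

15.2373%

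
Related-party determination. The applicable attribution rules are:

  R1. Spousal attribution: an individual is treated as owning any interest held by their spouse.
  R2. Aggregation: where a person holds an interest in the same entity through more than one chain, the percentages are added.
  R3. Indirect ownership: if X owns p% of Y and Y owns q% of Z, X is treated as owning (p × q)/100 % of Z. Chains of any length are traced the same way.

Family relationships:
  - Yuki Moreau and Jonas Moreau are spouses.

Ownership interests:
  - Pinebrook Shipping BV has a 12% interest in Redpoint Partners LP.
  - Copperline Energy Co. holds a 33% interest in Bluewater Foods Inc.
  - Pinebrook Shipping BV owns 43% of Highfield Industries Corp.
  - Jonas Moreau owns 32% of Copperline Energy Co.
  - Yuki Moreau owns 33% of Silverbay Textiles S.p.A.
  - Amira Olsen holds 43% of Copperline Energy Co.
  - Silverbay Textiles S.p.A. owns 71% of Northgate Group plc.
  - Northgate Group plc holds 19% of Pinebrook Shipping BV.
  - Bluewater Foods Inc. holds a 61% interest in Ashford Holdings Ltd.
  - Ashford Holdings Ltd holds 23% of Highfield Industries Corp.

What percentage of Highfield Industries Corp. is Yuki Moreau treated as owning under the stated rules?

By spousal attribution (R1), Yuki Moreau is treated as owning Jonas Moreau's 32% interest in Copperline Energy Co.
Chain via Silverbay Textiles S.p.A. → Northgate Group plc → Pinebrook Shipping BV (R3): 33% × 71% × 19% × 43% = 1.914231% of Highfield Industries Corp.
Chain via Copperline Energy Co. → Bluewater Foods Inc. → Ashford Holdings Ltd (R3): 32% × 33% × 61% × 23% = 1.481568% of Highfield Industries Corp.
Aggregating (R2): 1.914231% + 1.481568% = 3.395799%.

3.395799%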